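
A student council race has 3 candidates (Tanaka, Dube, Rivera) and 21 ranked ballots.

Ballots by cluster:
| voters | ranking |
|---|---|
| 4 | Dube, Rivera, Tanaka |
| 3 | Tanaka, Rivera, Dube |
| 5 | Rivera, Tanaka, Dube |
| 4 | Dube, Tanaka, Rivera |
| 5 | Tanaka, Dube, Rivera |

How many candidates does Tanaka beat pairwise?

Tanaka against each rival (21 voters):
Tanaka vs Dube: Tanaka, 13–8.
Tanaka vs Rivera: Tanaka, 12–9.
Tanaka beats Dube, Rivera — 2 pairwise wins.

2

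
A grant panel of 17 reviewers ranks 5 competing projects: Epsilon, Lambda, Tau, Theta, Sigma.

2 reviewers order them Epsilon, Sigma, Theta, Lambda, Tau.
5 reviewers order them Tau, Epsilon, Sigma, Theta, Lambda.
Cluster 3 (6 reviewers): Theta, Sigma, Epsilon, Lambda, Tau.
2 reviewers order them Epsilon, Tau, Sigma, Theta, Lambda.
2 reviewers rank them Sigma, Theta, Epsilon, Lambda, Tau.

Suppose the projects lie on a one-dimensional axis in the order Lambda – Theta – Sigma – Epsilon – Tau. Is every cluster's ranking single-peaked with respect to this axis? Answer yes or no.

Axis positions: Lambda=1, Theta=2, Sigma=3, Epsilon=4, Tau=5.
Cluster 1 (peak Epsilon at position 4): ranking walks positions 4-3-2-1-5, expanding outward from the peak — single-peaked.
Cluster 2 (peak Tau at position 5): ranking walks positions 5-4-3-2-1, expanding outward from the peak — single-peaked.
Cluster 3 (peak Theta at position 2): ranking walks positions 2-3-4-1-5, expanding outward from the peak — single-peaked.
Cluster 4 (peak Epsilon at position 4): ranking walks positions 4-5-3-2-1, expanding outward from the peak — single-peaked.
Cluster 5 (peak Sigma at position 3): ranking walks positions 3-2-4-1-5, expanding outward from the peak — single-peaked.
Every ranking is single-peaked on this axis.

yes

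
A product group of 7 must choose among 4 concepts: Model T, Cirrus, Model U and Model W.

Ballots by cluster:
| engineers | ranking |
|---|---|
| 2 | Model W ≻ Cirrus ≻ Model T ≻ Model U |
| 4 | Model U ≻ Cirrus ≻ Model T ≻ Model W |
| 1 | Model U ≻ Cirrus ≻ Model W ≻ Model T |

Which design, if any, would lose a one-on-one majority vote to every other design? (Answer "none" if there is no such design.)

Pairwise majorities:
Model T–Cirrus: Cirrus 7–0.
Model T vs Model U: 2 for Model T, 5 for Model U — Model U by 5–2.
Model T–Model W: Model T 4–3.
Cirrus vs Model U: Model U wins 5–2.
Cirrus vs Model W: Cirrus, 5–2.
Model U–Model W: Model U 5–2.
Only Model W has no wins; Model W is the Condorcet loser.

Model W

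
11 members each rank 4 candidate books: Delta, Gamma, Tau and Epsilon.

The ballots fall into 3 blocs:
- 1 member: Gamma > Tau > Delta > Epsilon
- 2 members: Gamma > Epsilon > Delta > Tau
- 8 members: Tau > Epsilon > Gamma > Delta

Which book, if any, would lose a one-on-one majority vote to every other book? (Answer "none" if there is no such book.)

Delta

Pairwise majorities:
Delta vs Gamma: 0 for Delta, 11 for Gamma — Gamma by 11–0.
Delta vs Tau: Tau, 9–2.
Delta vs Epsilon: 1 to 10, Epsilon.
Gamma vs Tau: Tau wins 8–3.
Gamma vs Epsilon: Epsilon wins 8–3.
Tau vs Epsilon: 9 to 2, Tau.
Only Delta has no wins; Delta is the Condorcet loser.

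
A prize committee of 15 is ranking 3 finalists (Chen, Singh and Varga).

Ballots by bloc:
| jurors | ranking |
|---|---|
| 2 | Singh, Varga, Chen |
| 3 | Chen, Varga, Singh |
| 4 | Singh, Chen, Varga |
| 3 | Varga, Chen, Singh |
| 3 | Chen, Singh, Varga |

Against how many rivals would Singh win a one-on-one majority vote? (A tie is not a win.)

1

Singh against each rival (15 jurors):
Singh vs Chen: Chen wins 9–6.
Singh vs Varga: Singh, 9–6.
Singh beats Varga; loses to Chen — 1 pairwise win.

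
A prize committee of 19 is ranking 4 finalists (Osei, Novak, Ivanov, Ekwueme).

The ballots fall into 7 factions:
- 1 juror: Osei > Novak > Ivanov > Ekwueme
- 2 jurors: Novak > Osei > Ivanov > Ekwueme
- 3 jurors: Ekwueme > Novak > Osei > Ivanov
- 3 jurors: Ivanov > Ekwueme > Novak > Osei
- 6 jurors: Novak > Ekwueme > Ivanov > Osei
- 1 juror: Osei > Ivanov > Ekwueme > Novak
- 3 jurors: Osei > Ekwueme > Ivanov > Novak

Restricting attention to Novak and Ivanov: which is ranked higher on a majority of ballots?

Novak

Ballots ranking Novak above Ivanov: 1 + 2 + 3 + 6 = 12.
Ballots ranking Ivanov above Novak: 19 − 12 = 7.
Novak wins the head-to-head 12–7.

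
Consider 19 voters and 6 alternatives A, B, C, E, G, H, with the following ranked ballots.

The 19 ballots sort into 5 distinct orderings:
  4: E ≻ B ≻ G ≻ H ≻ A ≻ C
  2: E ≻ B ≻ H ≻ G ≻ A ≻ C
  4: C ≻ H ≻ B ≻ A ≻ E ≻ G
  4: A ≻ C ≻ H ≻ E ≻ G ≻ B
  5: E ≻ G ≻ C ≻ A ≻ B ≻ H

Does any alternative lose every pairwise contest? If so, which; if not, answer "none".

Head-to-head results (19 voters):
A–B: B 10–9.
A vs C: A wins 10–9.
A vs E: E, 11–8.
A–G: G 11–8.
A–H: H 10–9.
B vs C: 4+2 = 6 for B, 13 for C — C by 13–6.
B vs E: B preferred on 4 ballots; E wins 15–4.
B vs G: B wins 10–9.
B vs H: B wins 11–8.
C vs E: 4+4 = 8 for C, 11 for E — E by 11–8.
C vs G: 4+4 = 8 for C, 11 for G — G by 11–8.
C vs H: C preferred on 4+4+5 = 13 ballots; C wins 13–6.
E–G: E 19–0.
E vs H: E is ranked higher on 4+2+5 = 11 ballots, H on 8. E wins 11–8.
G vs H: 4+5 = 9 for G, 10 for H — H by 10–9.
No alternative is winless: A beats C; B beats A; C beats B; E beats A; G beats A; H beats A. There is no Condorcet loser.

none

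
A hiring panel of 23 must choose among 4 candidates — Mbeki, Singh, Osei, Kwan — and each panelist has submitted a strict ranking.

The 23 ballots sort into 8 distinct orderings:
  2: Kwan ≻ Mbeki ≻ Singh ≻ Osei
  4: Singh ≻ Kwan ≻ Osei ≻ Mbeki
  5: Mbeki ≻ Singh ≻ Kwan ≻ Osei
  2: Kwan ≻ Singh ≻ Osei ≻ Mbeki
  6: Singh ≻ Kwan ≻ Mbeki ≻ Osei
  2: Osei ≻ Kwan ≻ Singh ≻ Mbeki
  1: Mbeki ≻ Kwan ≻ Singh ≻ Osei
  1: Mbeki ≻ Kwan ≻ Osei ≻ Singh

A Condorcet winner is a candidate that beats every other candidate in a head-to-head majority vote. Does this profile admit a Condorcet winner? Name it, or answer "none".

Head-to-head results (23 committee members):
Mbeki vs Singh: Singh wins 14–9.
Mbeki–Osei: Mbeki 15–8.
Mbeki vs Kwan: Kwan wins 16–7.
Singh vs Osei: Singh, 20–3.
Singh–Kwan: Singh 15–8.
Osei vs Kwan: Kwan, 21–2.
Singh wins every pairwise contest, so Singh is the Condorcet winner.

Singh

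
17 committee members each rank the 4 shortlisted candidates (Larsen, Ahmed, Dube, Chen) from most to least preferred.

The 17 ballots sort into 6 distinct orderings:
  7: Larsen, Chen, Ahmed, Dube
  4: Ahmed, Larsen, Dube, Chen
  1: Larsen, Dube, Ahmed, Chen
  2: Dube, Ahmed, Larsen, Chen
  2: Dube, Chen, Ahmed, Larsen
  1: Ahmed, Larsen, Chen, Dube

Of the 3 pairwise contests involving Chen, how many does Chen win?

1

Chen against each rival (17 committee members):
Chen vs Larsen: Larsen, 15–2.
Chen vs Ahmed: 9 to 8, Chen.
Chen vs Dube: Dube wins 9–8.
Chen beats Ahmed; loses to Larsen, Dube — 1 pairwise win.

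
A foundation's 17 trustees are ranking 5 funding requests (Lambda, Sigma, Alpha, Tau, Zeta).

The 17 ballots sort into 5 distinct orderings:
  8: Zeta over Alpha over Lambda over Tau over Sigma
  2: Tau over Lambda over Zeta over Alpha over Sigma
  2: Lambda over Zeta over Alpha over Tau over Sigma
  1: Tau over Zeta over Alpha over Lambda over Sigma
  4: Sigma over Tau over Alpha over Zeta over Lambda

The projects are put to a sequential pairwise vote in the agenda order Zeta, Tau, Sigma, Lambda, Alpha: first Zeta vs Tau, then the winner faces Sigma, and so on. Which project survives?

Zeta

Round 1: Zeta vs Tau — 10–7, Zeta advances.
Round 2: Zeta vs Sigma — 13–4, Zeta advances.
Round 3: Zeta vs Lambda — 13–4, Zeta advances.
Round 4: Zeta vs Alpha — 13–4, Zeta advances.
The agenda winner is Zeta.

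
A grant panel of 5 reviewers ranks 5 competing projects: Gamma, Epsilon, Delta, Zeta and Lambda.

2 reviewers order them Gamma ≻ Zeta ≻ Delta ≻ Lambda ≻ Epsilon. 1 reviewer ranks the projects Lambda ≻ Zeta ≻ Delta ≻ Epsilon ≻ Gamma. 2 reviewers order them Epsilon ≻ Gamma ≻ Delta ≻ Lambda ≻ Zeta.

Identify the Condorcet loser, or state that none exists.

none

Head-to-head results (5 reviewers):
Gamma vs Epsilon: Gamma is ranked higher on 2 ballots, Epsilon on 3. Epsilon wins 3–2.
Gamma vs Delta: Gamma wins 4–1.
Gamma vs Zeta: Gamma preferred on 2+2 = 4 ballots; Gamma wins 4–1.
Gamma vs Lambda: Gamma is ranked higher on 2+2 = 4 ballots, Lambda on 1. Gamma wins 4–1.
Epsilon vs Delta: 2 to 3, Delta.
Epsilon vs Zeta: 2 to 3, Zeta.
Epsilon–Lambda: Lambda 3–2.
Delta vs Zeta: 2 for Delta, 3 for Zeta — Zeta by 3–2.
Delta–Lambda: Delta 4–1.
Zeta vs Lambda: Lambda, 3–2.
No project is winless: Gamma beats Delta; Epsilon beats Gamma; Delta beats Epsilon; Zeta beats Epsilon; Lambda beats Epsilon. There is no Condorcet loser.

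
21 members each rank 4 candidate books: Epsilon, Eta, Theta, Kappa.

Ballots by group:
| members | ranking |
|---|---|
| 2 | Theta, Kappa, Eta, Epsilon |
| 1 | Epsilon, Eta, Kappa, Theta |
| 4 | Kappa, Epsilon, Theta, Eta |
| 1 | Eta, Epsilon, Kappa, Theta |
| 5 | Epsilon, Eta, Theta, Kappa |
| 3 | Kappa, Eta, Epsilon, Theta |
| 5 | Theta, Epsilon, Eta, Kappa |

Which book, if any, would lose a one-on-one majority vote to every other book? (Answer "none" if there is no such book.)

Head-to-head results (21 members):
Epsilon vs Eta: Epsilon, 15–6.
Epsilon vs Theta: Epsilon, 14–7.
Epsilon vs Kappa: 1+1+5+5 = 12 for Epsilon, 9 for Kappa — Epsilon by 12–9.
Eta vs Theta: Eta is ranked higher on 1+1+5+3 = 10 ballots, Theta on 11. Theta wins 11–10.
Eta vs Kappa: Eta is ranked higher on 1+1+5+5 = 12 ballots, Kappa on 9. Eta wins 12–9.
Theta vs Kappa: Theta preferred on 2+5+5 = 12 ballots; Theta wins 12–9.
Kappa loses to every other book — it is the Condorcet loser.

Kappa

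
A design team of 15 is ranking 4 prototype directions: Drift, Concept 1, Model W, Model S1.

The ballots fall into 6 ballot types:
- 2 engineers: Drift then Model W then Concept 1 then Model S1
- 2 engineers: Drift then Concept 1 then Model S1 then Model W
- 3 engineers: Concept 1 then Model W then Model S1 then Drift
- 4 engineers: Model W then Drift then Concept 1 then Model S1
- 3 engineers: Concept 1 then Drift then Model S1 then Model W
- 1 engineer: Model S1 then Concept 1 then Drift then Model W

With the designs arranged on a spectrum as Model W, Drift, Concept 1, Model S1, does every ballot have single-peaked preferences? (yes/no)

Axis positions: Model W=1, Drift=2, Concept 1=3, Model S1=4.
Ballot type 1 (peak Drift at position 2): ranking walks positions 2-1-3-4, expanding outward from the peak — single-peaked.
Ballot type 2 (peak Drift at position 2): ranking walks positions 2-3-4-1, expanding outward from the peak — single-peaked.
Ballot type 3: ranking walks positions 3-1-4-2; Model W is ranked above Drift even though Drift lies between Model W and the peak Concept 1 on the axis — preferences dip and rise again. Not single-peaked.
Ballot type 4 (peak Model W at position 1): ranking walks positions 1-2-3-4, expanding outward from the peak — single-peaked.
Ballot type 5 (peak Concept 1 at position 3): ranking walks positions 3-2-4-1, expanding outward from the peak — single-peaked.
Ballot type 6 (peak Model S1 at position 4): ranking walks positions 4-3-2-1, expanding outward from the peak — single-peaked.
Ballot type 3 violates single-peakedness, so the profile is not single-peaked on this axis.

no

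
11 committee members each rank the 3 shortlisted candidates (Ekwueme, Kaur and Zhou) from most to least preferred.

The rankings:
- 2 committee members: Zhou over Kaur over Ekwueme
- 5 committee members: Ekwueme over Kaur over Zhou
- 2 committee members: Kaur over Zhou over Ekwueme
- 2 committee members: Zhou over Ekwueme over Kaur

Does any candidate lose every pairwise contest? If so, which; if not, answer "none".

Pairwise majorities:
Ekwueme vs Kaur: 7 to 4, Ekwueme.
Ekwueme vs Zhou: Zhou, 6–5.
Kaur–Zhou: Kaur 7–4.
Every candidate wins at least one matchup (Ekwueme beats Kaur; Kaur beats Zhou; Zhou beats Ekwueme), so there is no Condorcet loser.

none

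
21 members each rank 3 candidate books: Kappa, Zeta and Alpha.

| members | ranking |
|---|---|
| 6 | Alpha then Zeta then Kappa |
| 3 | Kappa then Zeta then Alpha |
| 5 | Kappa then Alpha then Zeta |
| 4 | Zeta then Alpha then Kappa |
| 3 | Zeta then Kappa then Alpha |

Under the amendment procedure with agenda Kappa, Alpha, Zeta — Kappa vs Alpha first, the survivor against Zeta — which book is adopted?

Round 1: Kappa vs Alpha — 11–10, Kappa advances.
Round 2: Kappa vs Zeta — 8–13, Zeta advances.
The agenda winner is Zeta.

Zeta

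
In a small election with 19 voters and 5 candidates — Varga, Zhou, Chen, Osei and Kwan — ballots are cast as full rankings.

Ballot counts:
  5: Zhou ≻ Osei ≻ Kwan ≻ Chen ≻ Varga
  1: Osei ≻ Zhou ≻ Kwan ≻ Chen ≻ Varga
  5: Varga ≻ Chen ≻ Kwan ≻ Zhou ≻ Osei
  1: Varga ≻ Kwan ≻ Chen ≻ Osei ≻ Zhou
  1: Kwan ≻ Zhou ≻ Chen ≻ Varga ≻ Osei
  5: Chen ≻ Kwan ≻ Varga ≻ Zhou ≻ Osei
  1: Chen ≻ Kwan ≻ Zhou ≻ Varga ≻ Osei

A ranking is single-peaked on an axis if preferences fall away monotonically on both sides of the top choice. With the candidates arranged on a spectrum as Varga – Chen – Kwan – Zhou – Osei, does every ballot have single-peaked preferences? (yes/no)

no

Axis positions: Varga=1, Chen=2, Kwan=3, Zhou=4, Osei=5.
Cluster 1 (peak Zhou at position 4): ranking walks positions 4-5-3-2-1, expanding outward from the peak — single-peaked.
Cluster 2 (peak Osei at position 5): ranking walks positions 5-4-3-2-1, expanding outward from the peak — single-peaked.
Cluster 3 (peak Varga at position 1): ranking walks positions 1-2-3-4-5, expanding outward from the peak — single-peaked.
Cluster 4: ranking walks positions 1-3-2-5-4; Kwan is ranked above Chen even though Chen lies between Kwan and the peak Varga on the axis — preferences dip and rise again. Not single-peaked.
Cluster 5 (peak Kwan at position 3): ranking walks positions 3-4-2-1-5, expanding outward from the peak — single-peaked.
Cluster 6 (peak Chen at position 2): ranking walks positions 2-3-1-4-5, expanding outward from the peak — single-peaked.
Cluster 7 (peak Chen at position 2): ranking walks positions 2-3-4-1-5, expanding outward from the peak — single-peaked.
Cluster 4 violates single-peakedness, so the profile is not single-peaked on this axis.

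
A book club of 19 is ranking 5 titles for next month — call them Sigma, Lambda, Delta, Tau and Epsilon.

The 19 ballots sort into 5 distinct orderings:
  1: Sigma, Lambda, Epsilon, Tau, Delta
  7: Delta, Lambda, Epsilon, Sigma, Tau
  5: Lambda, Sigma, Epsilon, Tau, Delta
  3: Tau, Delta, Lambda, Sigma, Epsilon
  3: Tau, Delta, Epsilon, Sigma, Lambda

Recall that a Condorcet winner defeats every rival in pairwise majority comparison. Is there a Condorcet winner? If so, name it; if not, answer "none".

none

Check each pair by majority over 19 ballots:
Sigma vs Lambda: Lambda, 15–4.
Sigma–Delta: Delta 13–6.
Sigma vs Tau: Sigma wins 13–6.
Sigma vs Epsilon: Epsilon wins 10–9.
Lambda vs Delta: Delta, 13–6.
Lambda vs Tau: Lambda, 13–6.
Lambda vs Epsilon: Lambda wins 16–3.
Delta vs Tau: Tau, 12–7.
Delta–Epsilon: Delta 13–6.
Tau vs Epsilon: Epsilon wins 13–6.
Each book drops at least one matchup (Sigma loses to Lambda; Lambda loses to Delta; Delta loses to Tau; Tau loses to Sigma; Epsilon loses to Lambda); the cycle Sigma beats Tau beats Delta beats Sigma rules out a Condorcet winner.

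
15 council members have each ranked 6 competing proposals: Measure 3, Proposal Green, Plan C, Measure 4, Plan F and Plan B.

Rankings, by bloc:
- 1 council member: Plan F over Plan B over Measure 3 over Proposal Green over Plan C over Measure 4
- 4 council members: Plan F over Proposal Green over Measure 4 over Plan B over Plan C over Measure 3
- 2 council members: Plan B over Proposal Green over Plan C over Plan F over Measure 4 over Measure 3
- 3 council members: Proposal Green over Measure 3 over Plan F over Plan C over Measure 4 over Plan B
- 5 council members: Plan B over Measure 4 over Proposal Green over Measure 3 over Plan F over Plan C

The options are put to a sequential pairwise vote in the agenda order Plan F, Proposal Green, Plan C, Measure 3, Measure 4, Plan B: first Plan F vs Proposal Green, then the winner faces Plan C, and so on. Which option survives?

Plan B

Round 1: Plan F vs Proposal Green — 5–10, Proposal Green advances.
Round 2: Proposal Green vs Plan C — 15–0, Proposal Green advances.
Round 3: Proposal Green vs Measure 3 — 14–1, Proposal Green advances.
Round 4: Proposal Green vs Measure 4 — 10–5, Proposal Green advances.
Round 5: Proposal Green vs Plan B — 7–8, Plan B advances.
Plan B survives the agenda.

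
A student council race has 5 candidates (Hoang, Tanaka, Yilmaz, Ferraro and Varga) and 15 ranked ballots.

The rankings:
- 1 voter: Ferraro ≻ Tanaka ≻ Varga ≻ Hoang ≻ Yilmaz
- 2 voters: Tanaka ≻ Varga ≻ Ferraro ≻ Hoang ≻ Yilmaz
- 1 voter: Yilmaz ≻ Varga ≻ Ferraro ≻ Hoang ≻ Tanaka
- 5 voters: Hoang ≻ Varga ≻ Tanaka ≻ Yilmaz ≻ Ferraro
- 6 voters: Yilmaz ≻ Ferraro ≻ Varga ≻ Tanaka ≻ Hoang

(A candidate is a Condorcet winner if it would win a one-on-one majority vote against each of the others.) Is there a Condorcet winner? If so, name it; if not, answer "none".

Varga

Check each pair by majority over 15 ballots:
Hoang vs Tanaka: Tanaka wins 9–6.
Hoang vs Yilmaz: Hoang preferred on 1+2+5 = 8 ballots; Hoang wins 8–7.
Hoang vs Ferraro: Ferraro wins 10–5.
Hoang vs Varga: 5 to 10, Varga.
Tanaka vs Yilmaz: Tanaka preferred on 1+2+5 = 8 ballots; Tanaka wins 8–7.
Tanaka–Ferraro: Ferraro 8–7.
Tanaka–Varga: Varga 12–3.
Yilmaz vs Ferraro: 1+5+6 = 12 for Yilmaz, 3 for Ferraro — Yilmaz by 12–3.
Yilmaz vs Varga: Yilmaz preferred on 1+6 = 7 ballots; Varga wins 8–7.
Ferraro–Varga: Varga 8–7.
Only Varga has no losses; Varga is the Condorcet winner.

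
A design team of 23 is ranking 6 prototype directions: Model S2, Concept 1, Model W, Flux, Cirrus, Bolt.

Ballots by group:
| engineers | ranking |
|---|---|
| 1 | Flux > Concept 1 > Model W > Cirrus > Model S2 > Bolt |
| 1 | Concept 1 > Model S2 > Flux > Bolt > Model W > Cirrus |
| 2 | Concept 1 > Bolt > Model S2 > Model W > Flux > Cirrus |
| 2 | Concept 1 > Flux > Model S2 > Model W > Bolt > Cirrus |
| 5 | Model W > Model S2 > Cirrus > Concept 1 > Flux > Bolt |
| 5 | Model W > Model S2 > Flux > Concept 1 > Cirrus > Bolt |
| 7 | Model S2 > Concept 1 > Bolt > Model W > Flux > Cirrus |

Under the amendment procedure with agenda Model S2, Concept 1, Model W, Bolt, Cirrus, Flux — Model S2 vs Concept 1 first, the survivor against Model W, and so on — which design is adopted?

Round 1: Model S2 vs Concept 1 — 17–6, Model S2 advances.
Round 2: Model S2 vs Model W — 12–11, Model S2 advances.
Round 3: Model S2 vs Bolt — 21–2, Model S2 advances.
Round 4: Model S2 vs Cirrus — 22–1, Model S2 advances.
Round 5: Model S2 vs Flux — 20–3, Model S2 advances.
The agenda winner is Model S2.

Model S2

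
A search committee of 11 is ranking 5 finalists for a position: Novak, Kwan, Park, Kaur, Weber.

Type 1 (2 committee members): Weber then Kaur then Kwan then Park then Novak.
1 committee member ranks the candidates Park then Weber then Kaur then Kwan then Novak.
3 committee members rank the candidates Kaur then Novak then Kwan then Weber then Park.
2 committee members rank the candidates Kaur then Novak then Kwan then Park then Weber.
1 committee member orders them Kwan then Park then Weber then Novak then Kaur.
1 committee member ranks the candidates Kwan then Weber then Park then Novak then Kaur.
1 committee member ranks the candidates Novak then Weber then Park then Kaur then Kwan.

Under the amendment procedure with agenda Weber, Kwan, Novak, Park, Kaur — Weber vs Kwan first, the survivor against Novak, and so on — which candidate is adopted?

Round 1: Weber vs Kwan — 4–7, Kwan advances.
Round 2: Kwan vs Novak — 5–6, Novak advances.
Round 3: Novak vs Park — 6–5, Novak advances.
Round 4: Novak vs Kaur — 3–8, Kaur advances.
Kaur survives the agenda.

Kaur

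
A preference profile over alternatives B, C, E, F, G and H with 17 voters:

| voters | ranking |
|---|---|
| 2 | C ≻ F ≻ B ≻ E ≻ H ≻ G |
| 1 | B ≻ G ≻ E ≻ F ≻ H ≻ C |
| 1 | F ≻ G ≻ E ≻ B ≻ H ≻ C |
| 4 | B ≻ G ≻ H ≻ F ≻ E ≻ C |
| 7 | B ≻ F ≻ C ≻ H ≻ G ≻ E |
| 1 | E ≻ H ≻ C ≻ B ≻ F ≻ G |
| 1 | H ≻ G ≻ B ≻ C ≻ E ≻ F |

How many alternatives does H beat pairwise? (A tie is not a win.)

H against each rival (17 voters):
H vs B: H preferred on 1+1 = 2 ballots; B wins 15–2.
H vs C: C wins 9–8.
H vs E: H, 12–5.
H vs F: 4+1+1 = 6 for H, 11 for F — F by 11–6.
H vs G: 11 to 6, H.
H beats E, G; loses to B, C, F — 2 pairwise wins.

2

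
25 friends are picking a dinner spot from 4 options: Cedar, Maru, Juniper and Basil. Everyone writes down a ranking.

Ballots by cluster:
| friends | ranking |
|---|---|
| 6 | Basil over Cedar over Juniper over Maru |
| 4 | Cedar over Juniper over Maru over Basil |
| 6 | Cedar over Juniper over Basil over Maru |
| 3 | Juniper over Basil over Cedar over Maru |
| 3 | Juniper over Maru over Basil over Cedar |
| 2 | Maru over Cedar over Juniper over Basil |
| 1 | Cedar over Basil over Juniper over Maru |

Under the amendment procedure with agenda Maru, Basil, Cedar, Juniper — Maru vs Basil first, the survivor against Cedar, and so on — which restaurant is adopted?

Cedar

Round 1: Maru vs Basil — 9–16, Basil advances.
Round 2: Basil vs Cedar — 12–13, Cedar advances.
Round 3: Cedar vs Juniper — 19–6, Cedar advances.
The agenda winner is Cedar.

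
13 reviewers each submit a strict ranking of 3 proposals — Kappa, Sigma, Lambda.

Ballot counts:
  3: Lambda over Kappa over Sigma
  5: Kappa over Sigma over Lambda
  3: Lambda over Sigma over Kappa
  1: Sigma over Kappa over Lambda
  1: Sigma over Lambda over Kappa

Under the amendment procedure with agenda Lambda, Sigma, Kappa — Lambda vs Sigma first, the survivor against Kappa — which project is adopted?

Kappa

Round 1: Lambda vs Sigma — 6–7, Sigma advances.
Round 2: Sigma vs Kappa — 5–8, Kappa advances.
Kappa survives the agenda.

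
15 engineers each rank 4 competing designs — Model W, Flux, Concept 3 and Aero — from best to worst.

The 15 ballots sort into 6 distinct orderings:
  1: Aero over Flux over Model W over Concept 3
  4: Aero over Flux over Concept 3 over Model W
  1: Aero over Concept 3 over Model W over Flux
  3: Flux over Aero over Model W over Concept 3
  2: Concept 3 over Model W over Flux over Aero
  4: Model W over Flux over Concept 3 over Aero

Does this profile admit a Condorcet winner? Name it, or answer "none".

Flux

Head-to-head results (15 engineers):
Model W vs Flux: 7 to 8, Flux.
Model W vs Concept 3: 1+3+4 = 8 for Model W, 7 for Concept 3 — Model W by 8–7.
Model W vs Aero: Model W preferred on 2+4 = 6 ballots; Aero wins 9–6.
Flux vs Concept 3: 12 to 3, Flux.
Flux vs Aero: Flux preferred on 3+2+4 = 9 ballots; Flux wins 9–6.
Concept 3 vs Aero: Concept 3 preferred on 2+4 = 6 ballots; Aero wins 9–6.
Only Flux has no losses; Flux is the Condorcet winner.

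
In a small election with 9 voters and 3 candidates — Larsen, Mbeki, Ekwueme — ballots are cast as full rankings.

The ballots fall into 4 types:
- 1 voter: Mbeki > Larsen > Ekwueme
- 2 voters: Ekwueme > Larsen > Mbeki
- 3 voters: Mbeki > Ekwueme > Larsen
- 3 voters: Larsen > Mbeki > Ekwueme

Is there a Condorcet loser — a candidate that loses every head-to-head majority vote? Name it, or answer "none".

Pairwise majorities:
Larsen vs Mbeki: Larsen preferred on 2+3 = 5 ballots; Larsen wins 5–4.
Larsen vs Ekwueme: Ekwueme wins 5–4.
Mbeki vs Ekwueme: Mbeki, 7–2.
No candidate is winless: Larsen beats Mbeki; Mbeki beats Ekwueme; Ekwueme beats Larsen. There is no Condorcet loser.

none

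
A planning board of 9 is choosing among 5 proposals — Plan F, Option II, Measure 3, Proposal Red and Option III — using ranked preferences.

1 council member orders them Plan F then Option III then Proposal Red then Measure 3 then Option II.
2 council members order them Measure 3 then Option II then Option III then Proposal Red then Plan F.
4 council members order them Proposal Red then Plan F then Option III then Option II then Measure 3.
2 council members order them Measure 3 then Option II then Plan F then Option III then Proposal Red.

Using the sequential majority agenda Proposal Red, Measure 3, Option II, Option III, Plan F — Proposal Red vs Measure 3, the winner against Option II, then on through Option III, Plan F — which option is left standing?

Plan F

Round 1: Proposal Red vs Measure 3 — 5–4, Proposal Red advances.
Round 2: Proposal Red vs Option II — 5–4, Proposal Red advances.
Round 3: Proposal Red vs Option III — 4–5, Option III advances.
Round 4: Option III vs Plan F — 2–7, Plan F advances.
The agenda winner is Plan F.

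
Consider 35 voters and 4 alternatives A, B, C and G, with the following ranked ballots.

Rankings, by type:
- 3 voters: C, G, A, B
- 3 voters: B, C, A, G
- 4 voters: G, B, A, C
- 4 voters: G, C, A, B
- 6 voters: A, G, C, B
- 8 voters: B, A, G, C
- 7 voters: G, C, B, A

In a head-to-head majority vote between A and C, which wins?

Ballots ranking A above C: 4 + 6 + 8 = 18.
Ballots ranking C above A: 35 − 18 = 17.
A wins the head-to-head 18–17.

A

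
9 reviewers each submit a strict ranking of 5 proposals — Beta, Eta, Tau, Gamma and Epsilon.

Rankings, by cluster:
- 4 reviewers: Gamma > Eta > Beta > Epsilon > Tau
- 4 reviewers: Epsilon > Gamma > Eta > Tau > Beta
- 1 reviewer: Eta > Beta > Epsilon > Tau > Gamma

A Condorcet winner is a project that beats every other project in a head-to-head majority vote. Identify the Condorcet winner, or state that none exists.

Pairwise majorities:
Beta vs Eta: Beta preferred on 0 ballots; Eta wins 9–0.
Beta vs Tau: Beta is ranked higher on 4+1 = 5 ballots, Tau on 4. Beta wins 5–4.
Beta vs Gamma: Beta preferred on 1 ballot; Gamma wins 8–1.
Beta vs Epsilon: 4+1 = 5 for Beta, 4 for Epsilon — Beta by 5–4.
Eta vs Tau: Eta preferred on 4+4+1 = 9 ballots; Eta wins 9–0.
Eta vs Gamma: Eta is ranked higher on 1 ballot, Gamma on 8. Gamma wins 8–1.
Eta vs Epsilon: 5 to 4, Eta.
Tau vs Gamma: Tau is ranked higher on 1 ballot, Gamma on 8. Gamma wins 8–1.
Tau vs Epsilon: 0 for Tau, 9 for Epsilon — Epsilon by 9–0.
Gamma vs Epsilon: Gamma preferred on 4 ballots; Epsilon wins 5–4.
No project is unbeaten: Beta loses to Eta; Eta loses to Gamma; Tau loses to Beta; Gamma loses to Epsilon; Epsilon loses to Beta. In particular Beta → Epsilon → Gamma → Beta is a majority cycle — no Condorcet winner exists.

none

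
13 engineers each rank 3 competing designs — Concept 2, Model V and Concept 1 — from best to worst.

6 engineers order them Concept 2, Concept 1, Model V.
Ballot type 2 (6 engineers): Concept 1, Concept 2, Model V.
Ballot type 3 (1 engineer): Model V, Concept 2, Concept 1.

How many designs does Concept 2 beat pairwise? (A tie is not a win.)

2

Concept 2 against each rival (13 engineers):
Concept 2 vs Model V: 12 to 1, Concept 2.
Concept 2 vs Concept 1: Concept 2 preferred on 6+1 = 7 ballots; Concept 2 wins 7–6.
Concept 2 beats Model V, Concept 1 — 2 pairwise wins.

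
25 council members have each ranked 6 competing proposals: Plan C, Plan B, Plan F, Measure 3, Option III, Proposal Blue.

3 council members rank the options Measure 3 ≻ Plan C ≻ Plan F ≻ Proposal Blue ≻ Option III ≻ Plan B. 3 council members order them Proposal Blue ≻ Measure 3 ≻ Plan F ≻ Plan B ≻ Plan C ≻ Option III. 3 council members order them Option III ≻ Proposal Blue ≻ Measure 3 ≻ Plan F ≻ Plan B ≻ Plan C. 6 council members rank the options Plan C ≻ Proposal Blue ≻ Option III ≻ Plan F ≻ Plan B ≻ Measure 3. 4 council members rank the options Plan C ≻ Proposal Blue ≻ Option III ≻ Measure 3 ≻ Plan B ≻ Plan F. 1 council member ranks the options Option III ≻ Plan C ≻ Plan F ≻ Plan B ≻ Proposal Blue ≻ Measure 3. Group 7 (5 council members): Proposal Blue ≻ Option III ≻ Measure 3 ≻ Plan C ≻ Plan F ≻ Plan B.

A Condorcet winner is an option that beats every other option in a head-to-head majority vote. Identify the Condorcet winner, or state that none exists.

Pairwise majorities:
Plan C vs Plan B: Plan C, 19–6.
Plan C vs Plan F: Plan C wins 19–6.
Plan C vs Measure 3: Measure 3, 14–11.
Plan C vs Option III: Plan C, 16–9.
Plan C vs Proposal Blue: Plan C, 14–11.
Plan B vs Plan F: Plan F, 21–4.
Plan B vs Measure 3: Measure 3 wins 18–7.
Plan B–Option III: Option III 22–3.
Plan B vs Proposal Blue: Proposal Blue wins 24–1.
Plan F vs Measure 3: Measure 3 wins 18–7.
Plan F vs Option III: Option III, 19–6.
Plan F vs Proposal Blue: Proposal Blue wins 21–4.
Measure 3 vs Option III: Option III wins 19–6.
Measure 3 vs Proposal Blue: Proposal Blue wins 22–3.
Option III–Proposal Blue: Proposal Blue 21–4.
No option is unbeaten: Plan C loses to Measure 3; Plan B loses to Plan C; Plan F loses to Plan C; Measure 3 loses to Option III; Option III loses to Plan C; Proposal Blue loses to Plan C. In particular Plan C beats Option III beats Measure 3 beats Plan C is a majority cycle — no Condorcet winner exists.

none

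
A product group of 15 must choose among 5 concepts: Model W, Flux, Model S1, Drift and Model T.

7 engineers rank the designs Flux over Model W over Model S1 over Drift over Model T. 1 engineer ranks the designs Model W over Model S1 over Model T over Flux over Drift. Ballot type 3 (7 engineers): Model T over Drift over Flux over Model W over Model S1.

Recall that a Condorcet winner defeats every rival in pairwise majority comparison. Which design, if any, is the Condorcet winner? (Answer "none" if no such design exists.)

none

Head-to-head results (15 engineers):
Model W vs Flux: Model W is ranked higher on 1 ballot, Flux on 14. Flux wins 14–1.
Model W vs Model S1: 15 to 0, Model W.
Model W vs Drift: Model W is ranked higher on 7+1 = 8 ballots, Drift on 7. Model W wins 8–7.
Model W vs Model T: Model W is ranked higher on 7+1 = 8 ballots, Model T on 7. Model W wins 8–7.
Flux vs Model S1: 7+7 = 14 for Flux, 1 for Model S1 — Flux by 14–1.
Flux vs Drift: Flux preferred on 7+1 = 8 ballots; Flux wins 8–7.
Flux vs Model T: Flux preferred on 7 ballots; Model T wins 8–7.
Model S1 vs Drift: 8 to 7, Model S1.
Model S1 vs Model T: Model S1 preferred on 7+1 = 8 ballots; Model S1 wins 8–7.
Drift vs Model T: Drift preferred on 7 ballots; Model T wins 8–7.
No design is unbeaten: Model W loses to Flux; Flux loses to Model T; Model S1 loses to Model W; Drift loses to Model W; Model T loses to Model W. In particular Model W > Model T > Flux > Model W is a majority cycle — no Condorcet winner exists.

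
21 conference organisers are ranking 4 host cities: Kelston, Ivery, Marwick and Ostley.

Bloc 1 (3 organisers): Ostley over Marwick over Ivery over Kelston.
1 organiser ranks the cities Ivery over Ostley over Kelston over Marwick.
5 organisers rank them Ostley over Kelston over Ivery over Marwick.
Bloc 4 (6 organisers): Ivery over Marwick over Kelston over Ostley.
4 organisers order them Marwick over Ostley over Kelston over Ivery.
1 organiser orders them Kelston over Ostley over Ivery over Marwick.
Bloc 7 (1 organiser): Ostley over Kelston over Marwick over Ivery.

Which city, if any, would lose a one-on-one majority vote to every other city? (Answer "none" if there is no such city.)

Head-to-head results (21 organisers):
Kelston vs Ivery: Kelston, 11–10.
Kelston vs Marwick: Kelston is ranked higher on 1+5+1+1 = 8 ballots, Marwick on 13. Marwick wins 13–8.
Kelston vs Ostley: 7 to 14, Ostley.
Ivery vs Marwick: Ivery, 13–8.
Ivery vs Ostley: 7 to 14, Ostley.
Marwick–Ostley: Ostley 11–10.
No city is winless: Kelston beats Ivery; Ivery beats Marwick; Marwick beats Kelston; Ostley beats Kelston. There is no Condorcet loser.

none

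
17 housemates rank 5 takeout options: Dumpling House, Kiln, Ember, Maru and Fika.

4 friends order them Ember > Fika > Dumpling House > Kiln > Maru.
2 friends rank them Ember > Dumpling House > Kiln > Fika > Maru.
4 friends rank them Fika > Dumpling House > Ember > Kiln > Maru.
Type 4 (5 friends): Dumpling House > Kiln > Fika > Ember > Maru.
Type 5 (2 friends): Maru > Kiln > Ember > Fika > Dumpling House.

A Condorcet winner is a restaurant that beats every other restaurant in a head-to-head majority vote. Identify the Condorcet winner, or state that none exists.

none

Check each pair by majority over 17 ballots:
Dumpling House–Kiln: Dumpling House 15–2.
Dumpling House vs Ember: Dumpling House wins 9–8.
Dumpling House vs Maru: Dumpling House, 15–2.
Dumpling House vs Fika: Fika, 10–7.
Kiln vs Ember: Ember wins 10–7.
Kiln vs Maru: Kiln wins 15–2.
Kiln vs Fika: Kiln wins 9–8.
Ember vs Maru: Ember, 15–2.
Ember vs Fika: Fika wins 9–8.
Maru–Fika: Fika 15–2.
No restaurant is unbeaten: Dumpling House loses to Fika; Kiln loses to Dumpling House; Ember loses to Dumpling House; Maru loses to Dumpling House; Fika loses to Kiln. In particular Dumpling House > Kiln > Fika > Dumpling House is a majority cycle — no Condorcet winner exists.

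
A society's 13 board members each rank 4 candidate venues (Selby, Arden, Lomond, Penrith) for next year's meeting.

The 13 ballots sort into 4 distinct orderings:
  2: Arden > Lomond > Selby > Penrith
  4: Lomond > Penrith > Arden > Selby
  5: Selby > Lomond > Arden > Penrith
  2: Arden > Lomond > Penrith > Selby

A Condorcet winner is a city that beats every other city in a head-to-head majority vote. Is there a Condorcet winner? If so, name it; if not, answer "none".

Lomond

Pairwise majorities:
Selby vs Arden: 5 to 8, Arden.
Selby vs Lomond: Lomond, 8–5.
Selby vs Penrith: Selby, 7–6.
Arden vs Lomond: Lomond wins 9–4.
Arden–Penrith: Arden 9–4.
Lomond vs Penrith: Lomond wins 13–0.
Lomond beats each of Selby, Arden, Penrith — Lomond is the Condorcet winner.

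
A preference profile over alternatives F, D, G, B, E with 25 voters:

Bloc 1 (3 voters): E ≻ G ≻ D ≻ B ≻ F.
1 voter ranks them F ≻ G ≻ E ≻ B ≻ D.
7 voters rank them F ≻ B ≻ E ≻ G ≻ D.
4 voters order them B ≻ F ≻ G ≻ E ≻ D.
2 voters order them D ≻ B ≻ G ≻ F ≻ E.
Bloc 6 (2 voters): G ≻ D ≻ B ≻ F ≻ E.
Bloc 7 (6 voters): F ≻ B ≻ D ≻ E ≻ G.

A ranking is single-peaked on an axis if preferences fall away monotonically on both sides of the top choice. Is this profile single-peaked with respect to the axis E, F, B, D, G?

Axis positions: E=1, F=2, B=3, D=4, G=5.
Bloc 1: ranking walks positions 1-5-4-3-2; G is ranked above F even though F lies between G and the peak E on the axis — preferences dip and rise again. Not single-peaked.
Bloc 2: ranking walks positions 2-5-1-3-4; G is ranked above B even though B lies between G and the peak F on the axis — preferences dip and rise again. Not single-peaked.
Bloc 3: ranking walks positions 2-3-1-5-4; G is ranked above D even though D lies between G and the peak F on the axis — preferences dip and rise again. Not single-peaked.
Bloc 4: ranking walks positions 3-2-5-1-4; G is ranked above D even though D lies between G and the peak B on the axis — preferences dip and rise again. Not single-peaked.
Bloc 5 (peak D at position 4): ranking walks positions 4-3-5-2-1, expanding outward from the peak — single-peaked.
Bloc 6 (peak G at position 5): ranking walks positions 5-4-3-2-1, expanding outward from the peak — single-peaked.
Bloc 7 (peak F at position 2): ranking walks positions 2-3-4-1-5, expanding outward from the peak — single-peaked.
Bloc 1 violates single-peakedness, so the profile is not single-peaked on this axis.

no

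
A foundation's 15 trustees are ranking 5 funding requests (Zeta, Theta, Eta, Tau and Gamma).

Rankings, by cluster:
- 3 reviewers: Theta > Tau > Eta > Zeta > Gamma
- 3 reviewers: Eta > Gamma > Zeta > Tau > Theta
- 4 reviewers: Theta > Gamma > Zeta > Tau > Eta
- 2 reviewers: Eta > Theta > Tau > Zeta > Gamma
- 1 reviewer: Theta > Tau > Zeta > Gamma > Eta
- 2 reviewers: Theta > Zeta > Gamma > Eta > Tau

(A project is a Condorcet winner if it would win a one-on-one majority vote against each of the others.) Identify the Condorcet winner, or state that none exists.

Check each pair by majority over 15 ballots:
Zeta vs Theta: Zeta is ranked higher on 3 ballots, Theta on 12. Theta wins 12–3.
Zeta vs Eta: 7 to 8, Eta.
Zeta vs Tau: 3+4+2 = 9 for Zeta, 6 for Tau — Zeta by 9–6.
Zeta vs Gamma: Zeta is ranked higher on 3+2+1+2 = 8 ballots, Gamma on 7. Zeta wins 8–7.
Theta vs Eta: 10 to 5, Theta.
Theta vs Tau: Theta is ranked higher on 3+4+2+1+2 = 12 ballots, Tau on 3. Theta wins 12–3.
Theta vs Gamma: 12 to 3, Theta.
Eta vs Tau: 7 to 8, Tau.
Eta vs Gamma: 8 to 7, Eta.
Tau vs Gamma: Tau is ranked higher on 3+2+1 = 6 ballots, Gamma on 9. Gamma wins 9–6.
Theta defeats every rival head-to-head and is the Condorcet winner.

Theta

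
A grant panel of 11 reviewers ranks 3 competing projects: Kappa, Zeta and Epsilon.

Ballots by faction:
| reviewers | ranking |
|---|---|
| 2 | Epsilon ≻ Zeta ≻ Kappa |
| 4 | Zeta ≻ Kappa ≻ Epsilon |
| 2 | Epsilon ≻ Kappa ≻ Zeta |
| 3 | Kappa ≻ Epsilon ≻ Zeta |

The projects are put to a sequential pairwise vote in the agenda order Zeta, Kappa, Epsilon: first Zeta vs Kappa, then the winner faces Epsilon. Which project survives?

Epsilon

Round 1: Zeta vs Kappa — 6–5, Zeta advances.
Round 2: Zeta vs Epsilon — 4–7, Epsilon advances.
Epsilon survives the agenda.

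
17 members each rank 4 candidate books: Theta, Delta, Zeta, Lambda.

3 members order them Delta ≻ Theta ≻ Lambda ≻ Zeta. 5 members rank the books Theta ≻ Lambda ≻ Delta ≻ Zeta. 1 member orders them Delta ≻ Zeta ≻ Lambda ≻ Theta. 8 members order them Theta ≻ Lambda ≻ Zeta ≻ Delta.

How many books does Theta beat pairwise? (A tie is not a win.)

Theta against each rival (17 members):
Theta vs Delta: Theta wins 13–4.
Theta vs Zeta: Theta, 16–1.
Theta–Lambda: Theta 16–1.
Theta beats Delta, Zeta, Lambda — 3 pairwise wins.

3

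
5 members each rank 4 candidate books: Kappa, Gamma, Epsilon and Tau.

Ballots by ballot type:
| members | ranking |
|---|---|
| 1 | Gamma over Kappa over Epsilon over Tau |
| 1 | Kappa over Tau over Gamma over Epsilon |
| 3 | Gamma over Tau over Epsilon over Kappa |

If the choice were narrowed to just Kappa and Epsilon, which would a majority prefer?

Epsilon

Ballots ranking Kappa above Epsilon: 1 + 1 = 2.
Ballots ranking Epsilon above Kappa: 5 − 2 = 3.
Epsilon wins the head-to-head 3–2.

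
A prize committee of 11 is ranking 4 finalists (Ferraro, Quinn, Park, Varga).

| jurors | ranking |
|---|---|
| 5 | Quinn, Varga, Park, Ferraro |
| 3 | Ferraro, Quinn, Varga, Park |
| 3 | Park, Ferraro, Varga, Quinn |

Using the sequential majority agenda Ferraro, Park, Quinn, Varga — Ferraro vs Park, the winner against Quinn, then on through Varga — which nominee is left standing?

Quinn

Round 1: Ferraro vs Park — 3–8, Park advances.
Round 2: Park vs Quinn — 3–8, Quinn advances.
Round 3: Quinn vs Varga — 8–3, Quinn advances.
The agenda winner is Quinn.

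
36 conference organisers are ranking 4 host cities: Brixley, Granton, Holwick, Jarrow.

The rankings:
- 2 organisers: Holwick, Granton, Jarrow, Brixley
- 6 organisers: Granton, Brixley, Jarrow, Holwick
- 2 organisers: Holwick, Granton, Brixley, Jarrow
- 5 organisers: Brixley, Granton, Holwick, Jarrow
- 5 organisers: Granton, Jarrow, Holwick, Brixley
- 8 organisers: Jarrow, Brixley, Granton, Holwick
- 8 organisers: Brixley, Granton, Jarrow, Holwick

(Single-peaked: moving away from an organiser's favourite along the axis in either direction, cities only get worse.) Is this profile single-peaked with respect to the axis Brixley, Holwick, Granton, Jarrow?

no

Axis positions: Brixley=1, Holwick=2, Granton=3, Jarrow=4.
Ballot type 1 (peak Holwick at position 2): ranking walks positions 2-3-4-1, expanding outward from the peak — single-peaked.
Ballot type 2: ranking walks positions 3-1-4-2; Brixley is ranked above Holwick even though Holwick lies between Brixley and the peak Granton on the axis — preferences dip and rise again. Not single-peaked.
Ballot type 3 (peak Holwick at position 2): ranking walks positions 2-3-1-4, expanding outward from the peak — single-peaked.
Ballot type 4: ranking walks positions 1-3-2-4; Granton is ranked above Holwick even though Holwick lies between Granton and the peak Brixley on the axis — preferences dip and rise again. Not single-peaked.
Ballot type 5 (peak Granton at position 3): ranking walks positions 3-4-2-1, expanding outward from the peak — single-peaked.
Ballot type 6: ranking walks positions 4-1-3-2; Brixley is ranked above Granton even though Granton lies between Brixley and the peak Jarrow on the axis — preferences dip and rise again. Not single-peaked.
Ballot type 7: ranking walks positions 1-3-4-2; Granton is ranked above Holwick even though Holwick lies between Granton and the peak Brixley on the axis — preferences dip and rise again. Not single-peaked.
Ballot type 2 violates single-peakedness, so the profile is not single-peaked on this axis.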